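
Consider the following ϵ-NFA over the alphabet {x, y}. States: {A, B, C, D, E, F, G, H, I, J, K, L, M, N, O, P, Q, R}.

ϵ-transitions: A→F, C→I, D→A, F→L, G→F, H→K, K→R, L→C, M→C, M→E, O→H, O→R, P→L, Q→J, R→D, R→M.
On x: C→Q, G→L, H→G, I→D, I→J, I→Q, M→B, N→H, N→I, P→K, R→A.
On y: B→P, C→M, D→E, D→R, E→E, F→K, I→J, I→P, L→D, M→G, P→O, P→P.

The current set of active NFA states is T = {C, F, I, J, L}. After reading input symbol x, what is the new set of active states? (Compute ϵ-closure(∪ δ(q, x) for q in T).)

C on x → {Q}.
I on x → {D, J, Q}.
No x-transition from F, J, L.
Union after reading x: {D, J, Q}.
Now take the ϵ-closure:
From D via ϵ: add A.
From A via ϵ: add F.
From F via ϵ: add L.
From L via ϵ: add C.
From C via ϵ: add I.
No new states can be added; the closed set is {A, C, D, F, I, J, L, Q}.

{A, C, D, F, I, J, L, Q}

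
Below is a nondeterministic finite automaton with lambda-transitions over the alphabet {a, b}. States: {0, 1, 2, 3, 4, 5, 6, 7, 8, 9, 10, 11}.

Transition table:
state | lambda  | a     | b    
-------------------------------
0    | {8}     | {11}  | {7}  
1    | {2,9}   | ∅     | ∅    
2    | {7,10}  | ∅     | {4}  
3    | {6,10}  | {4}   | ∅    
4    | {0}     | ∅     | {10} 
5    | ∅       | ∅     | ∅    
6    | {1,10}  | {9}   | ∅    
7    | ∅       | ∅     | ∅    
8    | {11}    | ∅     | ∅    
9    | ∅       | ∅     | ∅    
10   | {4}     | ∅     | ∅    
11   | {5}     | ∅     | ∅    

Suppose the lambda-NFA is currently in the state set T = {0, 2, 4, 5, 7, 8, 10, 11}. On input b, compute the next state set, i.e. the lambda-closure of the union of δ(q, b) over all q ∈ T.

{0, 4, 5, 7, 8, 10, 11}

0 on b → {7}.
2 on b → {4}.
4 on b → {10}.
No b-transition from 5, 7, 8, 10, 11.
Union after reading b: {4, 7, 10}.
Now take the lambda-closure:
From 4 via lambda: add 0.
From 0 via lambda: add 8.
From 8 via lambda: add 11.
From 11 via lambda: add 5.
No new states can be added; the closed set is {0, 4, 5, 7, 8, 10, 11}.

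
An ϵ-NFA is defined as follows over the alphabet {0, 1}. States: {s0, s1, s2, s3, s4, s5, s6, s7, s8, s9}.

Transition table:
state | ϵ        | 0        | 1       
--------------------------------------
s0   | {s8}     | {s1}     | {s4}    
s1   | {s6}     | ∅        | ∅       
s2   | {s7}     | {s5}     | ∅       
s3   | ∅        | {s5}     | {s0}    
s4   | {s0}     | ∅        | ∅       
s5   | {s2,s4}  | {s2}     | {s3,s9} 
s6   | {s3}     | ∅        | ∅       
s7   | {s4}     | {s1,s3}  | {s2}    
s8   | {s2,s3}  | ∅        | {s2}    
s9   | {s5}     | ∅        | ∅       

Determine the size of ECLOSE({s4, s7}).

6

Start with {s4, s7}.
From s4 via ϵ: add s0.
From s0 via ϵ: add s8.
From s8 via ϵ: add s2, s3.
ϵ-closure = {s0, s2, s3, s4, s7, s8}, which has 6 states.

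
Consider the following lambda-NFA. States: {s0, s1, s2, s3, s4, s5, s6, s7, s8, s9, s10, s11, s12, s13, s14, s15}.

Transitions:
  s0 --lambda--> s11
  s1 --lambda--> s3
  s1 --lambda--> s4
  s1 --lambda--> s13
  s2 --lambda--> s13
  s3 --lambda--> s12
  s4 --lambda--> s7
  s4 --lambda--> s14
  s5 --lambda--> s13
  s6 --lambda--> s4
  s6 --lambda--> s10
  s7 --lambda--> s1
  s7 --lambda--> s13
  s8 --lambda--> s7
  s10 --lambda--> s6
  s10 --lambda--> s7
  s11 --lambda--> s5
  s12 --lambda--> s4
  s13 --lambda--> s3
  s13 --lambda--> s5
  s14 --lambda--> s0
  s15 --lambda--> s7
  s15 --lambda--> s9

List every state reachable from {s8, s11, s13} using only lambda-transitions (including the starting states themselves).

Start with {s8, s11, s13}.
From s8 via lambda: add s7.
From s11 via lambda: add s5.
From s13 via lambda: add s3.
From s3 via lambda: add s12.
From s7 via lambda: add s1.
From s1 via lambda: add s4.
From s4 via lambda: add s14.
From s14 via lambda: add s0.
No new states can be added; the closed set is {s0, s1, s3, s4, s5, s7, s8, s11, s12, s13, s14}.

{s0, s1, s3, s4, s5, s7, s8, s11, s12, s13, s14}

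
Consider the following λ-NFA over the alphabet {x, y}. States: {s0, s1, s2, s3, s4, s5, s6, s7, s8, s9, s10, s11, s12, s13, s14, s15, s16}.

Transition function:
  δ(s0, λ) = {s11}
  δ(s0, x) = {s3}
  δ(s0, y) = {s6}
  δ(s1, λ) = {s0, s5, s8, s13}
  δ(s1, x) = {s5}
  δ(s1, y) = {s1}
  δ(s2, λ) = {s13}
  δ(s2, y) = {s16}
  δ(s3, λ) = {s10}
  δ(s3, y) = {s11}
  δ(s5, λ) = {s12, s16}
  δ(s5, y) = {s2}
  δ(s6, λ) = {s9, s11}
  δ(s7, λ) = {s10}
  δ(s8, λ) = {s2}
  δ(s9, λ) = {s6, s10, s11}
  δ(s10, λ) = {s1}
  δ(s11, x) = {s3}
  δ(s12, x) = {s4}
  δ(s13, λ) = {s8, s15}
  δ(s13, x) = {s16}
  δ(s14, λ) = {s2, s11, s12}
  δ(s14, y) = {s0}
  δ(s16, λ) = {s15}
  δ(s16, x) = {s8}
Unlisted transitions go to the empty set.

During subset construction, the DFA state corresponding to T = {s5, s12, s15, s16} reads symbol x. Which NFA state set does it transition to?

{s2, s4, s8, s13, s15}

s12 on x → {s4}.
s16 on x → {s8}.
No x-transition from s5, s15.
Union after reading x: {s4, s8}.
Now take the λ-closure:
From s8 via λ: add s2.
From s2 via λ: add s13.
From s13 via λ: add s15.
No new states can be added; the closed set is {s2, s4, s8, s13, s15}.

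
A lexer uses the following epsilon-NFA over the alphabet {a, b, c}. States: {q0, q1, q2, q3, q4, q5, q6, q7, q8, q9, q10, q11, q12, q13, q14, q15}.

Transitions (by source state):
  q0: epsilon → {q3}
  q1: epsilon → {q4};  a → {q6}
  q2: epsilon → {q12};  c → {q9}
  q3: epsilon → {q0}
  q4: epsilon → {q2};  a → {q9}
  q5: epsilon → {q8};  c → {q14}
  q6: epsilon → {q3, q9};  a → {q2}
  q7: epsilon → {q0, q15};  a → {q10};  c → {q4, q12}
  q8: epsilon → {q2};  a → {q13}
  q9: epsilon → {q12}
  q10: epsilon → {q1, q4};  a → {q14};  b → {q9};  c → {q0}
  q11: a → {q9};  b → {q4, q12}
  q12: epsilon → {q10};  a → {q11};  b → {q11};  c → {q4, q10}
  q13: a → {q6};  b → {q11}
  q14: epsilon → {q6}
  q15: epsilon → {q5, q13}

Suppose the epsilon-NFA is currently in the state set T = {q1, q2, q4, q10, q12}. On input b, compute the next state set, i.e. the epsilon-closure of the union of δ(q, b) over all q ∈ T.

{q1, q2, q4, q9, q10, q11, q12}

q10 on b → {q9}.
q12 on b → {q11}.
No b-transition from q1, q2, q4.
Union after reading b: {q9, q11}.
Now take the epsilon-closure:
From q9 via epsilon: add q12.
From q12 via epsilon: add q10.
From q10 via epsilon: add q1, q4.
From q4 via epsilon: add q2.
No new states can be added; the closed set is {q1, q2, q4, q9, q10, q11, q12}.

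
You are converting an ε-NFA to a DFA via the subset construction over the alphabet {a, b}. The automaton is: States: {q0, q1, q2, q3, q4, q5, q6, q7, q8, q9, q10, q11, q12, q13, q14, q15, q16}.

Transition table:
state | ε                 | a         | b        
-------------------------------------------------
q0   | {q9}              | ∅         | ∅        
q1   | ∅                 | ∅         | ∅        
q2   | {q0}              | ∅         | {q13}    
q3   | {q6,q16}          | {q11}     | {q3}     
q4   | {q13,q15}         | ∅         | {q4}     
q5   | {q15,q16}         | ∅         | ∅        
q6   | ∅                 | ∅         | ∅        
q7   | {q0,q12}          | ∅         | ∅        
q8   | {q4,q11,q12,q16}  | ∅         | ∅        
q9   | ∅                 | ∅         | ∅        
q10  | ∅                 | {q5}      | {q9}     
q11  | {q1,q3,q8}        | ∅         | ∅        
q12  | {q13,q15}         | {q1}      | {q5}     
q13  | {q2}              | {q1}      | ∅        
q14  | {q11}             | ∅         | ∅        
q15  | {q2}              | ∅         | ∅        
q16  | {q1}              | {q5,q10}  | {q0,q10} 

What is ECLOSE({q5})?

{q0, q1, q2, q5, q9, q15, q16}

Start with {q5}.
From q5 via ε: add q15, q16.
From q15 via ε: add q2.
From q16 via ε: add q1.
From q2 via ε: add q0.
From q0 via ε: add q9.
No new states can be added; the closed set is {q0, q1, q2, q5, q9, q15, q16}.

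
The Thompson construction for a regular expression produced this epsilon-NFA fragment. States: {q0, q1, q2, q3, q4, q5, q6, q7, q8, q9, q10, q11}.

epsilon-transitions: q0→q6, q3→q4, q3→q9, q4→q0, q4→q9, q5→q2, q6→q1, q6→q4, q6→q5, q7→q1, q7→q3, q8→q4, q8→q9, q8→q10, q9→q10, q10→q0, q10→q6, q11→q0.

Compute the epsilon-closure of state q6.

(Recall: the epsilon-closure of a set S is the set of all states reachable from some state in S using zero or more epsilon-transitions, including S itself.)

Start with {q6}.
From q6 via epsilon: add q1, q4, q5.
From q4 via epsilon: add q0, q9.
From q5 via epsilon: add q2.
From q9 via epsilon: add q10.
No new states can be added; the closed set is {q0, q1, q2, q4, q5, q6, q9, q10}.

{q0, q1, q2, q4, q5, q6, q9, q10}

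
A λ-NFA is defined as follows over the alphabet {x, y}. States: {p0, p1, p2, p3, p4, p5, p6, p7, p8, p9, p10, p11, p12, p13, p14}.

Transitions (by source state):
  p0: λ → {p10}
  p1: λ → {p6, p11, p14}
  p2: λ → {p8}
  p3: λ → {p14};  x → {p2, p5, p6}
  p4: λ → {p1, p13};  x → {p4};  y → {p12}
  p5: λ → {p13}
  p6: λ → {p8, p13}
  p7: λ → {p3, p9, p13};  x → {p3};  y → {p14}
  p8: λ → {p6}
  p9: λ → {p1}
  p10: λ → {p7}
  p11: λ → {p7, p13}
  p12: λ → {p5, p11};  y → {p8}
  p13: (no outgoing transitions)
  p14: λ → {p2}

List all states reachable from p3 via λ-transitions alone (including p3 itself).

Start with {p3}.
From p3 via λ: add p14.
From p14 via λ: add p2.
From p2 via λ: add p8.
From p8 via λ: add p6.
From p6 via λ: add p13.
No new states can be added; the closed set is {p2, p3, p6, p8, p13, p14}.

{p2, p3, p6, p8, p13, p14}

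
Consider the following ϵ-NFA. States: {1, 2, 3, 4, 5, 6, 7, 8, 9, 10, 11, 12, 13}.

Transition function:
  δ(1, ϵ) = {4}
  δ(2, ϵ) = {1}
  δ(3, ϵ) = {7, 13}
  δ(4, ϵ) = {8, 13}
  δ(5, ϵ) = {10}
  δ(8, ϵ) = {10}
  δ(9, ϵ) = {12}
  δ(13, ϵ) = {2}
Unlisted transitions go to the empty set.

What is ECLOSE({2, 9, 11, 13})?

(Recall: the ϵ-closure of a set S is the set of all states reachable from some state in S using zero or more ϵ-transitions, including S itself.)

{1, 2, 4, 8, 9, 10, 11, 12, 13}

Start with {2, 9, 11, 13}.
From 2 via ϵ: add 1.
From 9 via ϵ: add 12.
From 1 via ϵ: add 4.
From 4 via ϵ: add 8.
From 8 via ϵ: add 10.
No new states can be added; the closed set is {1, 2, 4, 8, 9, 10, 11, 12, 13}.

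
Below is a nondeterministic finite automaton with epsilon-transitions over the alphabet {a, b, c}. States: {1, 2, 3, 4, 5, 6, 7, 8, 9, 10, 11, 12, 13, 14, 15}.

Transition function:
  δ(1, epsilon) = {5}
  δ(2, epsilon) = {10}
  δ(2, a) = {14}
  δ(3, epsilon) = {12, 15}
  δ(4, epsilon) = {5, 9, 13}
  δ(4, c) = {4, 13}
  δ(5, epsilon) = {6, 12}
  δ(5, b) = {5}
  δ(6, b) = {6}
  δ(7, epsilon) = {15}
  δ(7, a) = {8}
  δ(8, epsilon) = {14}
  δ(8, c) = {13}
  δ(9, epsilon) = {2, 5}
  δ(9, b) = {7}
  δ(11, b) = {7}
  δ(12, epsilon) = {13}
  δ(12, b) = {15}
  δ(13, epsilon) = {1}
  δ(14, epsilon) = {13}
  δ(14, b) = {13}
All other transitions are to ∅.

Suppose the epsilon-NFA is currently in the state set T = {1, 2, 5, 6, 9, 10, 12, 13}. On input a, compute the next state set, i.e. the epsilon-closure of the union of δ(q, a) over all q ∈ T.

{1, 5, 6, 12, 13, 14}

2 on a → {14}.
No a-transition from 1, 5, 6, 9, 10, 12, 13.
Union after reading a: {14}.
Now take the epsilon-closure:
From 14 via epsilon: add 13.
From 13 via epsilon: add 1.
From 1 via epsilon: add 5.
From 5 via epsilon: add 6, 12.
No new states can be added; the closed set is {1, 5, 6, 12, 13, 14}.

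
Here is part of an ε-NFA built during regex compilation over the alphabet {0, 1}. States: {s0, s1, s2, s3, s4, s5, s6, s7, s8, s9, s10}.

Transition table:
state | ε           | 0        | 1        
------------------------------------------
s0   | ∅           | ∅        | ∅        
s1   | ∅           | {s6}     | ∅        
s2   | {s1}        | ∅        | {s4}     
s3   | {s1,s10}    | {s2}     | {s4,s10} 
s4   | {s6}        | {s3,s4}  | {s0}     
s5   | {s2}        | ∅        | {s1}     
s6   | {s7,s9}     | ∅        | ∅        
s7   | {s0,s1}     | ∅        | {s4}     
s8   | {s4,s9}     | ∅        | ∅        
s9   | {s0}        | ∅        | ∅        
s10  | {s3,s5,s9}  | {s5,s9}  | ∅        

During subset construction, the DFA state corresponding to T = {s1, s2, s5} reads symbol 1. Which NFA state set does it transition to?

s2 on 1 → {s4}.
s5 on 1 → {s1}.
No 1-transition from s1.
Union after reading 1: {s1, s4}.
Now take the ε-closure:
From s4 via ε: add s6.
From s6 via ε: add s7, s9.
From s7 via ε: add s0.
No new states can be added; the closed set is {s0, s1, s4, s6, s7, s9}.

{s0, s1, s4, s6, s7, s9}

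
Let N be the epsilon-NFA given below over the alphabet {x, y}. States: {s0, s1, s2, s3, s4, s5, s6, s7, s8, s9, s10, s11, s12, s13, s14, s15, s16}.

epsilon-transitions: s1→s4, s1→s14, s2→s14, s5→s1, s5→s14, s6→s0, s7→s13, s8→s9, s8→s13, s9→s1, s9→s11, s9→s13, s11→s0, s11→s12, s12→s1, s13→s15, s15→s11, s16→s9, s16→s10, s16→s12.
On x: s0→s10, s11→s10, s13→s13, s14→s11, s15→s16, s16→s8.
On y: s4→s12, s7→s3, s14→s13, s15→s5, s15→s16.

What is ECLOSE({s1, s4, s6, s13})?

Start with {s1, s4, s6, s13}.
From s1 via epsilon: add s14.
From s6 via epsilon: add s0.
From s13 via epsilon: add s15.
From s15 via epsilon: add s11.
From s11 via epsilon: add s12.
No new states can be added; the closed set is {s0, s1, s4, s6, s11, s12, s13, s14, s15}.

{s0, s1, s4, s6, s11, s12, s13, s14, s15}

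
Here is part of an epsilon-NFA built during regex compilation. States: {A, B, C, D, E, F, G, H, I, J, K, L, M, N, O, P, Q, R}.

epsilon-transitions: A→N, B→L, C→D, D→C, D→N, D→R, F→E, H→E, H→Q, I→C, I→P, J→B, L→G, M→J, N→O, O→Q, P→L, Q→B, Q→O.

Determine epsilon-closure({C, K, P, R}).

{B, C, D, G, K, L, N, O, P, Q, R}

Start with {C, K, P, R}.
From C via epsilon: add D.
From P via epsilon: add L.
From D via epsilon: add N.
From L via epsilon: add G.
From N via epsilon: add O.
From O via epsilon: add Q.
From Q via epsilon: add B.
No new states can be added; the closed set is {B, C, D, G, K, L, N, O, P, Q, R}.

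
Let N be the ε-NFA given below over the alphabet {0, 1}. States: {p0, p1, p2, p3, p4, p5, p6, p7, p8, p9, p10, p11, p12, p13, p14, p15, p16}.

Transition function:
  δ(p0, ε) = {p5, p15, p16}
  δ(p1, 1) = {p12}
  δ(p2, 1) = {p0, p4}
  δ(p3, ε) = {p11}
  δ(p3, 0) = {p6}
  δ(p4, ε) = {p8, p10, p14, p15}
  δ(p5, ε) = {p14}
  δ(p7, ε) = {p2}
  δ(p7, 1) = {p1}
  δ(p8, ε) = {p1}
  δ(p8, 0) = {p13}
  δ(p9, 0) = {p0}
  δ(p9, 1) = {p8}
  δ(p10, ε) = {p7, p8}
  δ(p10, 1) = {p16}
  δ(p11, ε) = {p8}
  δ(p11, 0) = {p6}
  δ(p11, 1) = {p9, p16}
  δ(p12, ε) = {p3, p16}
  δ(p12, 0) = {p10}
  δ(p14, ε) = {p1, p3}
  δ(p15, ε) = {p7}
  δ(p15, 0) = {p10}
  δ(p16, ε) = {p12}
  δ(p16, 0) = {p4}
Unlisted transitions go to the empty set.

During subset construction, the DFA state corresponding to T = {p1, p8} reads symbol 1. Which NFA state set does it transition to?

{p1, p3, p8, p11, p12, p16}

p1 on 1 → {p12}.
No 1-transition from p8.
Union after reading 1: {p12}.
Now take the ε-closure:
From p12 via ε: add p3, p16.
From p3 via ε: add p11.
From p11 via ε: add p8.
From p8 via ε: add p1.
No new states can be added; the closed set is {p1, p3, p8, p11, p12, p16}.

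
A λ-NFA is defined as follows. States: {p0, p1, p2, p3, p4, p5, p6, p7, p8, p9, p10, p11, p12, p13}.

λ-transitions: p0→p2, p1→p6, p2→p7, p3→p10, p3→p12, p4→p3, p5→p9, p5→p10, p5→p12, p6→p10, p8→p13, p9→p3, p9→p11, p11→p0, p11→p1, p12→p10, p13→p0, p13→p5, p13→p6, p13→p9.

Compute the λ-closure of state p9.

Start with {p9}.
From p9 via λ: add p3, p11.
From p3 via λ: add p10, p12.
From p11 via λ: add p0, p1.
From p0 via λ: add p2.
From p1 via λ: add p6.
From p2 via λ: add p7.
No new states can be added; the closed set is {p0, p1, p2, p3, p6, p7, p9, p10, p11, p12}.

{p0, p1, p2, p3, p6, p7, p9, p10, p11, p12}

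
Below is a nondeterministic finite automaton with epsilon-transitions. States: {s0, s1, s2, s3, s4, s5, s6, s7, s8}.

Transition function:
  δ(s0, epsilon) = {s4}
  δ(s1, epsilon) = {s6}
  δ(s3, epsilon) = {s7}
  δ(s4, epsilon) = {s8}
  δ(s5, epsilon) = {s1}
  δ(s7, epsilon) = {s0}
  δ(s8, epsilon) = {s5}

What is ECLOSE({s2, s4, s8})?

{s1, s2, s4, s5, s6, s8}

Start with {s2, s4, s8}.
From s8 via epsilon: add s5.
From s5 via epsilon: add s1.
From s1 via epsilon: add s6.
No new states can be added; the closed set is {s1, s2, s4, s5, s6, s8}.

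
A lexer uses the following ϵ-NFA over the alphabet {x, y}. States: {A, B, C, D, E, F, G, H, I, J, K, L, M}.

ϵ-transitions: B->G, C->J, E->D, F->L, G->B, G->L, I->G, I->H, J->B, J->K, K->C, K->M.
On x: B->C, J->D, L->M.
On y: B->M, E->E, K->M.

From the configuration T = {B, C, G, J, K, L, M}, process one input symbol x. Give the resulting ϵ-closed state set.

{B, C, D, G, J, K, L, M}

B on x → {C}.
J on x → {D}.
L on x → {M}.
No x-transition from C, G, K, M.
Union after reading x: {C, D, M}.
Now take the ϵ-closure:
From C via ϵ: add J.
From J via ϵ: add B, K.
From B via ϵ: add G.
From G via ϵ: add L.
No new states can be added; the closed set is {B, C, D, G, J, K, L, M}.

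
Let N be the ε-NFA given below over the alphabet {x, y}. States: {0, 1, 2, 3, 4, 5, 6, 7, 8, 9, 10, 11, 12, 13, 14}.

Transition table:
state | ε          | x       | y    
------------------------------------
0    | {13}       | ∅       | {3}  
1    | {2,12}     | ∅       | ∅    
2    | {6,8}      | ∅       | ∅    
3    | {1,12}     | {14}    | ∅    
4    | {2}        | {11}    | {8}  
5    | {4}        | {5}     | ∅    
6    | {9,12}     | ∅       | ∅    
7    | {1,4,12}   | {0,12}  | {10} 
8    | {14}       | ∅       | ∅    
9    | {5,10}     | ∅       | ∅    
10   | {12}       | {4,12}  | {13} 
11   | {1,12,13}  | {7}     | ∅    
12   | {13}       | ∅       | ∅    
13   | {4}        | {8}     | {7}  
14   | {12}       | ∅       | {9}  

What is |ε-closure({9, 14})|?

10

Start with {9, 14}.
From 9 via ε: add 5, 10.
From 14 via ε: add 12.
From 5 via ε: add 4.
From 12 via ε: add 13.
From 4 via ε: add 2.
From 2 via ε: add 6, 8.
ε-closure = {2, 4, 5, 6, 8, 9, 10, 12, 13, 14}, which has 10 states.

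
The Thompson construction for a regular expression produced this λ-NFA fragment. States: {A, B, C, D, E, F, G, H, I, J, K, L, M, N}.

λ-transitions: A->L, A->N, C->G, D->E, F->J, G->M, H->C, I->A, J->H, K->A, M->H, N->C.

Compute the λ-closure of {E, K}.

{A, C, E, G, H, K, L, M, N}

Start with {E, K}.
From K via λ: add A.
From A via λ: add L, N.
From N via λ: add C.
From C via λ: add G.
From G via λ: add M.
From M via λ: add H.
No new states can be added; the closed set is {A, C, E, G, H, K, L, M, N}.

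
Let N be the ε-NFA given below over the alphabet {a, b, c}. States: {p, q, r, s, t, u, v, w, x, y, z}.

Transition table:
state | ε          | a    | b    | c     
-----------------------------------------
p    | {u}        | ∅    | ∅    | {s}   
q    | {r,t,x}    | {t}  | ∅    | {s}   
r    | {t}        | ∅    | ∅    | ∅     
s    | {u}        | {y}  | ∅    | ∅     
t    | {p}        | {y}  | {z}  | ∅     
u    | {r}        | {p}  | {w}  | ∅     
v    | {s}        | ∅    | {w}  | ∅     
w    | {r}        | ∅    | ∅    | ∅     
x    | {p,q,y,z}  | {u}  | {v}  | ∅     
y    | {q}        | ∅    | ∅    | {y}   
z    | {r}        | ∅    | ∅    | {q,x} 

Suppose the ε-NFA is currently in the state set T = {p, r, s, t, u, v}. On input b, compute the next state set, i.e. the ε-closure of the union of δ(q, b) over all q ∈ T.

{p, r, t, u, w, z}

t on b → {z}.
u on b → {w}.
v on b → {w}.
No b-transition from p, r, s.
Union after reading b: {w, z}.
Now take the ε-closure:
From w via ε: add r.
From r via ε: add t.
From t via ε: add p.
From p via ε: add u.
No new states can be added; the closed set is {p, r, t, u, w, z}.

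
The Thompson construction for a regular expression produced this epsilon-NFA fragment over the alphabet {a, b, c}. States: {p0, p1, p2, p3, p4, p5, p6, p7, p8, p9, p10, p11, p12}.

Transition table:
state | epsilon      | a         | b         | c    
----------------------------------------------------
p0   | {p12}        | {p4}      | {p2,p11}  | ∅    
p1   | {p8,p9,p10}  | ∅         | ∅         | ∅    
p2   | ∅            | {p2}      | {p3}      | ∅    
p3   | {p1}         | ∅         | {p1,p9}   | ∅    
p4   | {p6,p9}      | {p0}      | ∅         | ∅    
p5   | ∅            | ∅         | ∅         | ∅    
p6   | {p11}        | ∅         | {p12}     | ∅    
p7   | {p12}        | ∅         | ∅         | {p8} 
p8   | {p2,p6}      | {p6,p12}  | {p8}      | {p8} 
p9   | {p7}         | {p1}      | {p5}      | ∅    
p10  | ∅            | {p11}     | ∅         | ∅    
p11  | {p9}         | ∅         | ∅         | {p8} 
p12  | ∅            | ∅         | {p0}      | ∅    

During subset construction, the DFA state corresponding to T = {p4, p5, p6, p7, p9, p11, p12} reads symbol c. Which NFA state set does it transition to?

p7 on c → {p8}.
p11 on c → {p8}.
No c-transition from p4, p5, p6, p9, p12.
Union after reading c: {p8}.
Now take the epsilon-closure:
From p8 via epsilon: add p2, p6.
From p6 via epsilon: add p11.
From p11 via epsilon: add p9.
From p9 via epsilon: add p7.
From p7 via epsilon: add p12.
No new states can be added; the closed set is {p2, p6, p7, p8, p9, p11, p12}.

{p2, p6, p7, p8, p9, p11, p12}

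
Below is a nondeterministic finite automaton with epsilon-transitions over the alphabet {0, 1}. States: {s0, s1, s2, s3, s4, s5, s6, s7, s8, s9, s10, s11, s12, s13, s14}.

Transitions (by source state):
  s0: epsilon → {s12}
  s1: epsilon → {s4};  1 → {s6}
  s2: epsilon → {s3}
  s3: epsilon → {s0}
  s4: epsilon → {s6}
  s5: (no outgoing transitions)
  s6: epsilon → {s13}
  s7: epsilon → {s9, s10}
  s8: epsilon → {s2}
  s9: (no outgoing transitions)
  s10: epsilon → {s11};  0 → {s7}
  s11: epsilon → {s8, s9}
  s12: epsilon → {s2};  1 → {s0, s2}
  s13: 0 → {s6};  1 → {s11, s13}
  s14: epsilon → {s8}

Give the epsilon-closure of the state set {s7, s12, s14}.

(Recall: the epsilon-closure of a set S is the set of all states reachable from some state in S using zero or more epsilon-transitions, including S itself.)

Start with {s7, s12, s14}.
From s7 via epsilon: add s9, s10.
From s12 via epsilon: add s2.
From s14 via epsilon: add s8.
From s2 via epsilon: add s3.
From s10 via epsilon: add s11.
From s3 via epsilon: add s0.
No new states can be added; the closed set is {s0, s2, s3, s7, s8, s9, s10, s11, s12, s14}.

{s0, s2, s3, s7, s8, s9, s10, s11, s12, s14}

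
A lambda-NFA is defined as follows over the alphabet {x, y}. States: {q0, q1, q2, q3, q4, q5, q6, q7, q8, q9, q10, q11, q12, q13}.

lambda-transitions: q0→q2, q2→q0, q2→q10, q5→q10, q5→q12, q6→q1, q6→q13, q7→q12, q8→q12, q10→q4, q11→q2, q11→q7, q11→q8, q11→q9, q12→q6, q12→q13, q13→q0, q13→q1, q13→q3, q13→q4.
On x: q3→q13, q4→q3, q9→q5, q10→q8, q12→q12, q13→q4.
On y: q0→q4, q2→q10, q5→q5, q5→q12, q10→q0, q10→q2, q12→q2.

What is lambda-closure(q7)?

Start with {q7}.
From q7 via lambda: add q12.
From q12 via lambda: add q6, q13.
From q6 via lambda: add q1.
From q13 via lambda: add q0, q3, q4.
From q0 via lambda: add q2.
From q2 via lambda: add q10.
No new states can be added; the closed set is {q0, q1, q2, q3, q4, q6, q7, q10, q12, q13}.

{q0, q1, q2, q3, q4, q6, q7, q10, q12, q13}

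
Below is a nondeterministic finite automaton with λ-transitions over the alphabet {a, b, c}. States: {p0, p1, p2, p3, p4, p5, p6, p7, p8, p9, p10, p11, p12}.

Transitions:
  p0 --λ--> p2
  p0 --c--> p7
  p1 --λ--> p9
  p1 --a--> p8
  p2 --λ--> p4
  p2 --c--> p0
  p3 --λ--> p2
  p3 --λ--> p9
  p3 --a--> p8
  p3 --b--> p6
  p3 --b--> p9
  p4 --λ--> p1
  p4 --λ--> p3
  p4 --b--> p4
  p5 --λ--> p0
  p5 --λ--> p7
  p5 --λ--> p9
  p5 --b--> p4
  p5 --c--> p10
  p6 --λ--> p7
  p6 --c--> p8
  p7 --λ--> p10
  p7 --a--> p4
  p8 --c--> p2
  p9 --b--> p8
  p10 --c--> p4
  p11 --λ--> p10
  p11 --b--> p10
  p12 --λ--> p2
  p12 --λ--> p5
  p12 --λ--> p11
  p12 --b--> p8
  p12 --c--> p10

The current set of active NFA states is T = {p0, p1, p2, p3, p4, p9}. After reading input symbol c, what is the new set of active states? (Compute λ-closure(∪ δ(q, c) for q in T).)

p0 on c → {p7}.
p2 on c → {p0}.
No c-transition from p1, p3, p4, p9.
Union after reading c: {p0, p7}.
Now take the λ-closure:
From p0 via λ: add p2.
From p7 via λ: add p10.
From p2 via λ: add p4.
From p4 via λ: add p1, p3.
From p1 via λ: add p9.
No new states can be added; the closed set is {p0, p1, p2, p3, p4, p7, p9, p10}.

{p0, p1, p2, p3, p4, p7, p9, p10}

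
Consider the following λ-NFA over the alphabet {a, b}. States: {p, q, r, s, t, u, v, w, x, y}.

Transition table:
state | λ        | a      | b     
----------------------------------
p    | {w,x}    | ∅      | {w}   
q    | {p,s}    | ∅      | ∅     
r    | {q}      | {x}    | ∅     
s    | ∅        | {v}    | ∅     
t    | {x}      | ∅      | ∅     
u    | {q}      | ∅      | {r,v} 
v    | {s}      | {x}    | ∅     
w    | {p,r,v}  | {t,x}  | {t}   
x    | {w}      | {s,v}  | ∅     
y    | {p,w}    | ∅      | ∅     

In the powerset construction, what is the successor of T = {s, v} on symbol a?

s on a → {v}.
v on a → {x}.
Union after reading a: {v, x}.
Now take the λ-closure:
From v via λ: add s.
From x via λ: add w.
From w via λ: add p, r.
From r via λ: add q.
No new states can be added; the closed set is {p, q, r, s, v, w, x}.

{p, q, r, s, v, w, x}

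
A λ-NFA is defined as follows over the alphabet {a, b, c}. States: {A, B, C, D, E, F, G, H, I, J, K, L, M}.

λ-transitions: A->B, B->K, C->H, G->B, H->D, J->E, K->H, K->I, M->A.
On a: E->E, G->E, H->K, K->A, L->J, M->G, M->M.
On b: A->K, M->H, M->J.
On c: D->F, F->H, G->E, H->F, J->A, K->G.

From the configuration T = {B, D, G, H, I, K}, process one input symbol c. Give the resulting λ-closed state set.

{B, D, E, F, G, H, I, K}

D on c → {F}.
G on c → {E}.
H on c → {F}.
K on c → {G}.
No c-transition from B, I.
Union after reading c: {E, F, G}.
Now take the λ-closure:
From G via λ: add B.
From B via λ: add K.
From K via λ: add H, I.
From H via λ: add D.
No new states can be added; the closed set is {B, D, E, F, G, H, I, K}.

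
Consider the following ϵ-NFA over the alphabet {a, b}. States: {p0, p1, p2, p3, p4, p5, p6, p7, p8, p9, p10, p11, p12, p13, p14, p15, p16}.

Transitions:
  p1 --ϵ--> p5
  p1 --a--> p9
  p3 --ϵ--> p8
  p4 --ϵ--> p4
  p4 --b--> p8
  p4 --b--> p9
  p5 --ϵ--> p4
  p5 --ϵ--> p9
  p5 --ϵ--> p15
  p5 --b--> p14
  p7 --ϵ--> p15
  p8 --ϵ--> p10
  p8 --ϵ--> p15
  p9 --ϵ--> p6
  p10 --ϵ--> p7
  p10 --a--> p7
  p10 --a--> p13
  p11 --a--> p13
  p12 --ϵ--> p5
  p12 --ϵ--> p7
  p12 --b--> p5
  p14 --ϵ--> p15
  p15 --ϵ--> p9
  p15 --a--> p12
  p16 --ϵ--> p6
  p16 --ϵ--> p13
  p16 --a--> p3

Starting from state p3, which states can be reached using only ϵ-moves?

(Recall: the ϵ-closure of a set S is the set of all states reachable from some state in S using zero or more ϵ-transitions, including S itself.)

{p3, p6, p7, p8, p9, p10, p15}

Start with {p3}.
From p3 via ϵ: add p8.
From p8 via ϵ: add p10, p15.
From p10 via ϵ: add p7.
From p15 via ϵ: add p9.
From p9 via ϵ: add p6.
No new states can be added; the closed set is {p3, p6, p7, p8, p9, p10, p15}.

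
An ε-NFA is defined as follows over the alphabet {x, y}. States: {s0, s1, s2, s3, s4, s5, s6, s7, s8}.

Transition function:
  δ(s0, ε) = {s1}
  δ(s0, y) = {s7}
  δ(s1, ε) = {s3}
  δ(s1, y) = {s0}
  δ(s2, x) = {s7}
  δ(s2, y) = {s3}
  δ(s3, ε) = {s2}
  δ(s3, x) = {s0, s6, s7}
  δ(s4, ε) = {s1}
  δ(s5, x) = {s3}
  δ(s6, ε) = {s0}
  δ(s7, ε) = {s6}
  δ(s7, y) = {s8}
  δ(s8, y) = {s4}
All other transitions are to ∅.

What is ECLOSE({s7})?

{s0, s1, s2, s3, s6, s7}

Start with {s7}.
From s7 via ε: add s6.
From s6 via ε: add s0.
From s0 via ε: add s1.
From s1 via ε: add s3.
From s3 via ε: add s2.
No new states can be added; the closed set is {s0, s1, s2, s3, s6, s7}.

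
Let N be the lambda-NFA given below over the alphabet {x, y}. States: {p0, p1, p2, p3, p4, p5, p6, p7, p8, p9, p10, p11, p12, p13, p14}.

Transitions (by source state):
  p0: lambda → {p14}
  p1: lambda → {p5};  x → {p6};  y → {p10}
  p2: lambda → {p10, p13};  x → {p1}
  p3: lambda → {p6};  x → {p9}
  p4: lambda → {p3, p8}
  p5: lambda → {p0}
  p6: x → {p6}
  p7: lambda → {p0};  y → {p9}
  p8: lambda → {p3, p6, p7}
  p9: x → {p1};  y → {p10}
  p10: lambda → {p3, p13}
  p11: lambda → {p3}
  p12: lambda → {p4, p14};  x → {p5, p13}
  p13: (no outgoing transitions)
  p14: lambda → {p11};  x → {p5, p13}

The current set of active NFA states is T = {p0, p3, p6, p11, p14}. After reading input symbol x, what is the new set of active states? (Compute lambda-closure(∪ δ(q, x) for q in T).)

p3 on x → {p9}.
p6 on x → {p6}.
p14 on x → {p5, p13}.
No x-transition from p0, p11.
Union after reading x: {p5, p6, p9, p13}.
Now take the lambda-closure:
From p5 via lambda: add p0.
From p0 via lambda: add p14.
From p14 via lambda: add p11.
From p11 via lambda: add p3.
No new states can be added; the closed set is {p0, p3, p5, p6, p9, p11, p13, p14}.

{p0, p3, p5, p6, p9, p11, p13, p14}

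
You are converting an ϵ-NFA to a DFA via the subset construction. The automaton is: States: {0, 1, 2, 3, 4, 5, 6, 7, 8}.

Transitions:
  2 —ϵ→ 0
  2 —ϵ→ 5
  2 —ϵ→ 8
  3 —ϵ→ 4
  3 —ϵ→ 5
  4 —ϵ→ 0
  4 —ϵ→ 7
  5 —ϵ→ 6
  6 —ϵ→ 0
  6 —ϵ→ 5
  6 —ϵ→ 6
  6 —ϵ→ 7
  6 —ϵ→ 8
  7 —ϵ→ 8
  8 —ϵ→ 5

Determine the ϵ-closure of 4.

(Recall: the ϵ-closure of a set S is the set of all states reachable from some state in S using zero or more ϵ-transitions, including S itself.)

Start with {4}.
From 4 via ϵ: add 0, 7.
From 7 via ϵ: add 8.
From 8 via ϵ: add 5.
From 5 via ϵ: add 6.
No new states can be added; the closed set is {0, 4, 5, 6, 7, 8}.

{0, 4, 5, 6, 7, 8}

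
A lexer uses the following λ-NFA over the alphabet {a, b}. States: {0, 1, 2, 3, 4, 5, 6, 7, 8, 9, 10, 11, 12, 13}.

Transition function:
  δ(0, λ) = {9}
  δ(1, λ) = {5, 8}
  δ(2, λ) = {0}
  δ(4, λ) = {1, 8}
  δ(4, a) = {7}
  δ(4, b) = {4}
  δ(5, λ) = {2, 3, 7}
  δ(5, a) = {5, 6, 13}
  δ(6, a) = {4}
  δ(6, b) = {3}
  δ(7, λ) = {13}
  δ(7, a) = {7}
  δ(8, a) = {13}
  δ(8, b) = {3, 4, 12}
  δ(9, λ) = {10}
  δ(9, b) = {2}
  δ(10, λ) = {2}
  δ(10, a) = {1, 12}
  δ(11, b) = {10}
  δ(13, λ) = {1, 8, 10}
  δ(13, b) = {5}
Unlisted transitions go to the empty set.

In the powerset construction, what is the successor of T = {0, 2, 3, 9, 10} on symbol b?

9 on b → {2}.
No b-transition from 0, 2, 3, 10.
Union after reading b: {2}.
Now take the λ-closure:
From 2 via λ: add 0.
From 0 via λ: add 9.
From 9 via λ: add 10.
No new states can be added; the closed set is {0, 2, 9, 10}.

{0, 2, 9, 10}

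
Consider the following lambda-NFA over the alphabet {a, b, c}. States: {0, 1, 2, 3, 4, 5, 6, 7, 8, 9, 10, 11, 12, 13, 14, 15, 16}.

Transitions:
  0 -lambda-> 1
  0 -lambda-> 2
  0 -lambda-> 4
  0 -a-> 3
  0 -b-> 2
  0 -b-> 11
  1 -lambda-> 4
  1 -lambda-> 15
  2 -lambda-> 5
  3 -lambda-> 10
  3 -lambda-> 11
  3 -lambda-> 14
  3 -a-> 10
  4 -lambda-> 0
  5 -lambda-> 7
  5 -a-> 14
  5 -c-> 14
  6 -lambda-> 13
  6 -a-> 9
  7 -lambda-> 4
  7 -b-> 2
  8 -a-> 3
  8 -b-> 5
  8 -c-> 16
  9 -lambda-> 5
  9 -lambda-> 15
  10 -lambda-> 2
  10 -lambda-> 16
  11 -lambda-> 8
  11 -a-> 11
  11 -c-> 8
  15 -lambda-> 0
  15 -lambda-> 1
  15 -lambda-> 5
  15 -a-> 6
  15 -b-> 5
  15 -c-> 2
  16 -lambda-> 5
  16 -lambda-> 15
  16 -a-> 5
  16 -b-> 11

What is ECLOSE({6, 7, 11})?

{0, 1, 2, 4, 5, 6, 7, 8, 11, 13, 15}

Start with {6, 7, 11}.
From 6 via lambda: add 13.
From 7 via lambda: add 4.
From 11 via lambda: add 8.
From 4 via lambda: add 0.
From 0 via lambda: add 1, 2.
From 1 via lambda: add 15.
From 2 via lambda: add 5.
No new states can be added; the closed set is {0, 1, 2, 4, 5, 6, 7, 8, 11, 13, 15}.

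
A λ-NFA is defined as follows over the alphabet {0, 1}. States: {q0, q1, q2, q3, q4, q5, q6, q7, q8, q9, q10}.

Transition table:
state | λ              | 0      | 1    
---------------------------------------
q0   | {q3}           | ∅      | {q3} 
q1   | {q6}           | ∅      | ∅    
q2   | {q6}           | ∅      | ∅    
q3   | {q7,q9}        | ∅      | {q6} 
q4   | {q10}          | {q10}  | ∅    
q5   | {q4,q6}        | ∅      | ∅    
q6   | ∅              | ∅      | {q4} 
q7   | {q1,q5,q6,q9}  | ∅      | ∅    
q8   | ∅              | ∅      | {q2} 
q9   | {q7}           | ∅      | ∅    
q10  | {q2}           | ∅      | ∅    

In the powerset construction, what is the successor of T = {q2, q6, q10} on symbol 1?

q6 on 1 → {q4}.
No 1-transition from q2, q10.
Union after reading 1: {q4}.
Now take the λ-closure:
From q4 via λ: add q10.
From q10 via λ: add q2.
From q2 via λ: add q6.
No new states can be added; the closed set is {q2, q4, q6, q10}.

{q2, q4, q6, q10}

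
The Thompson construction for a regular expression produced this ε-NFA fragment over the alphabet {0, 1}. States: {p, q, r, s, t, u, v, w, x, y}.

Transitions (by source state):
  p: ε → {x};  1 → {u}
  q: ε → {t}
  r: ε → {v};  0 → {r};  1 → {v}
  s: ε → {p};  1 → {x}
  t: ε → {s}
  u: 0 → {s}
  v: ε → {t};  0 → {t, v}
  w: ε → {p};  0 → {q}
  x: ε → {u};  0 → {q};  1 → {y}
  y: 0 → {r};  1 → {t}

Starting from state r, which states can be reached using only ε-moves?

{p, r, s, t, u, v, x}

Start with {r}.
From r via ε: add v.
From v via ε: add t.
From t via ε: add s.
From s via ε: add p.
From p via ε: add x.
From x via ε: add u.
No new states can be added; the closed set is {p, r, s, t, u, v, x}.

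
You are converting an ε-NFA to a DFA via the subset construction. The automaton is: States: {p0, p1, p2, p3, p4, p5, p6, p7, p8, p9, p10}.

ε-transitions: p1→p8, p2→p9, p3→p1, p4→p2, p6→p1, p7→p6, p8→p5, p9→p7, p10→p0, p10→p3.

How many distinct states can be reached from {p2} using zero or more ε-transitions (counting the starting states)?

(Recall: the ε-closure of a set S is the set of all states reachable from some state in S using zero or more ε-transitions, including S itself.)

Start with {p2}.
From p2 via ε: add p9.
From p9 via ε: add p7.
From p7 via ε: add p6.
From p6 via ε: add p1.
From p1 via ε: add p8.
From p8 via ε: add p5.
ε-closure = {p1, p2, p5, p6, p7, p8, p9}, which has 7 states.

7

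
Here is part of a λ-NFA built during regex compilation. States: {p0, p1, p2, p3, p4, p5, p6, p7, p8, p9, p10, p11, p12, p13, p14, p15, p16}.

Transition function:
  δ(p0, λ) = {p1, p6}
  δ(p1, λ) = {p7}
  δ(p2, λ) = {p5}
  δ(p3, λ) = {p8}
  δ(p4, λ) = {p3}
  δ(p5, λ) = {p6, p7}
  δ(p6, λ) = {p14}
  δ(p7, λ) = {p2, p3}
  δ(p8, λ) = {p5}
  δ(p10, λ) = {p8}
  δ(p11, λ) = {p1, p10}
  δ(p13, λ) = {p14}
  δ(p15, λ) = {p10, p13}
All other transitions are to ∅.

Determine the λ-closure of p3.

Start with {p3}.
From p3 via λ: add p8.
From p8 via λ: add p5.
From p5 via λ: add p6, p7.
From p6 via λ: add p14.
From p7 via λ: add p2.
No new states can be added; the closed set is {p2, p3, p5, p6, p7, p8, p14}.

{p2, p3, p5, p6, p7, p8, p14}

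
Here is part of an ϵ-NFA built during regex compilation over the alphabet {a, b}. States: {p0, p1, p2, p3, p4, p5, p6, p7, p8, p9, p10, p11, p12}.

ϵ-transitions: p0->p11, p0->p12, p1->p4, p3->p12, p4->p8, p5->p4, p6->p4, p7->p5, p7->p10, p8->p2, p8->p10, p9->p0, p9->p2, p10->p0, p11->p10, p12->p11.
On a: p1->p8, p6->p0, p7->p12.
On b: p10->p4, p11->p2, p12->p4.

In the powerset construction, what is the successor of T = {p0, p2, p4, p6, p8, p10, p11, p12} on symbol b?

p10 on b → {p4}.
p11 on b → {p2}.
p12 on b → {p4}.
No b-transition from p0, p2, p4, p6, p8.
Union after reading b: {p2, p4}.
Now take the ϵ-closure:
From p4 via ϵ: add p8.
From p8 via ϵ: add p10.
From p10 via ϵ: add p0.
From p0 via ϵ: add p11, p12.
No new states can be added; the closed set is {p0, p2, p4, p8, p10, p11, p12}.

{p0, p2, p4, p8, p10, p11, p12}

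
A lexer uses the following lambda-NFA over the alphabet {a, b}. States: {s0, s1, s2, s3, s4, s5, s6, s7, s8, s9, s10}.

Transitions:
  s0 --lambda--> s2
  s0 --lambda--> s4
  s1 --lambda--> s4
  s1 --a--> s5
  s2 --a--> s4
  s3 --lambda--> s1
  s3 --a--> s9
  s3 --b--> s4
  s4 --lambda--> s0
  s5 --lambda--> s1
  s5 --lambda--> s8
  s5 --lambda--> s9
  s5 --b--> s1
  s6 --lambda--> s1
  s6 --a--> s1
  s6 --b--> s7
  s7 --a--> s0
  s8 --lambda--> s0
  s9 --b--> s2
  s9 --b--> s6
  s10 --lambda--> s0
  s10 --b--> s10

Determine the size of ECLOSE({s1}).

Start with {s1}.
From s1 via lambda: add s4.
From s4 via lambda: add s0.
From s0 via lambda: add s2.
lambda-closure = {s0, s1, s2, s4}, which has 4 states.

4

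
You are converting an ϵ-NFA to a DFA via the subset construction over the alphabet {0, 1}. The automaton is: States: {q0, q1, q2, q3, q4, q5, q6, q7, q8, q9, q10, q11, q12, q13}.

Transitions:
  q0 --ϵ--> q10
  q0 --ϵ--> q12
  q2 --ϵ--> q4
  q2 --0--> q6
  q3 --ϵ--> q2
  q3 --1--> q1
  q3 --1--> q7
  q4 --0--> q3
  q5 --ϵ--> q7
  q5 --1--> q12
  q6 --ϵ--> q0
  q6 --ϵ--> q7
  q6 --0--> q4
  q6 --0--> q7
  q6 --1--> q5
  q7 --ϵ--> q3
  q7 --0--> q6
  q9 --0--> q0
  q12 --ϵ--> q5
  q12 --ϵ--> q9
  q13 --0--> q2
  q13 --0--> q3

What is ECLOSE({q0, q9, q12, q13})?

{q0, q2, q3, q4, q5, q7, q9, q10, q12, q13}

Start with {q0, q9, q12, q13}.
From q0 via ϵ: add q10.
From q12 via ϵ: add q5.
From q5 via ϵ: add q7.
From q7 via ϵ: add q3.
From q3 via ϵ: add q2.
From q2 via ϵ: add q4.
No new states can be added; the closed set is {q0, q2, q3, q4, q5, q7, q9, q10, q12, q13}.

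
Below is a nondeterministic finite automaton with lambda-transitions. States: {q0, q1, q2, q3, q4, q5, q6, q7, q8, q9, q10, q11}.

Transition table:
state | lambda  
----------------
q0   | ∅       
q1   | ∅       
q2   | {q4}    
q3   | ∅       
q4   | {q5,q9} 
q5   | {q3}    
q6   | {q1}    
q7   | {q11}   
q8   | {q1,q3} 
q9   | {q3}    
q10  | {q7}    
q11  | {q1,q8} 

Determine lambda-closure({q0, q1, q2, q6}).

{q0, q1, q2, q3, q4, q5, q6, q9}

Start with {q0, q1, q2, q6}.
From q2 via lambda: add q4.
From q4 via lambda: add q5, q9.
From q5 via lambda: add q3.
No new states can be added; the closed set is {q0, q1, q2, q3, q4, q5, q6, q9}.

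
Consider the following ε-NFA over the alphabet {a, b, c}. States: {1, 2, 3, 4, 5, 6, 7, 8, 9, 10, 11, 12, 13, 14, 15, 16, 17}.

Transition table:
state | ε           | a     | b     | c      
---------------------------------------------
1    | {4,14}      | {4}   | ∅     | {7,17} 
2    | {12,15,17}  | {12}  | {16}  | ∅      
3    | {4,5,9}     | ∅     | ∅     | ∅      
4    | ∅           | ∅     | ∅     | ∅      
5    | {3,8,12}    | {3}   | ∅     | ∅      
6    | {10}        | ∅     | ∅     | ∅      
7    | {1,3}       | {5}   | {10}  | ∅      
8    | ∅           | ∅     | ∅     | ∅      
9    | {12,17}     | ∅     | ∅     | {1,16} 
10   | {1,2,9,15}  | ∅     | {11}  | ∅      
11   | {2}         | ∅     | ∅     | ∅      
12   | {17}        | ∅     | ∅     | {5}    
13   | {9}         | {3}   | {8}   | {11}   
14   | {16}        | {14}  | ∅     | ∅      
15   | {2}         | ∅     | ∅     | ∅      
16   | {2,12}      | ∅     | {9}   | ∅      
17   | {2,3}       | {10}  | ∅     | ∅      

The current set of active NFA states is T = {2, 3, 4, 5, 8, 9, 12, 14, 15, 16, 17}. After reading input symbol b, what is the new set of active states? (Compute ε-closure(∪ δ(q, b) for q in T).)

{2, 3, 4, 5, 8, 9, 12, 15, 16, 17}

2 on b → {16}.
16 on b → {9}.
No b-transition from 3, 4, 5, 8, 9, 12, 14, 15, 17.
Union after reading b: {9, 16}.
Now take the ε-closure:
From 9 via ε: add 12, 17.
From 16 via ε: add 2.
From 2 via ε: add 15.
From 17 via ε: add 3.
From 3 via ε: add 4, 5.
From 5 via ε: add 8.
No new states can be added; the closed set is {2, 3, 4, 5, 8, 9, 12, 15, 16, 17}.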